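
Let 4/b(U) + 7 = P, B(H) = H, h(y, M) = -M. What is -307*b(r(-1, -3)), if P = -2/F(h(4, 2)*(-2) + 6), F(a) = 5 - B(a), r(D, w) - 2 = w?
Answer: 6140/33 ≈ 186.06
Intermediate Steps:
r(D, w) = 2 + w
F(a) = 5 - a
P = ⅖ (P = -2/(5 - (-1*2*(-2) + 6)) = -2/(5 - (-2*(-2) + 6)) = -2/(5 - (4 + 6)) = -2/(5 - 1*10) = -2/(5 - 10) = -2/(-5) = -2*(-⅕) = ⅖ ≈ 0.40000)
b(U) = -20/33 (b(U) = 4/(-7 + ⅖) = 4/(-33/5) = 4*(-5/33) = -20/33)
-307*b(r(-1, -3)) = -307*(-20/33) = 6140/33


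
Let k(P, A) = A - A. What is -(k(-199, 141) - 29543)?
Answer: 29543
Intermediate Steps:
k(P, A) = 0
-(k(-199, 141) - 29543) = -(0 - 29543) = -1*(-29543) = 29543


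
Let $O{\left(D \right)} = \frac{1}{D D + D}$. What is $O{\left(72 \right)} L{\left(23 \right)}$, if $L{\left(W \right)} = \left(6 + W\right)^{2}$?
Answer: $\frac{841}{5256} \approx 0.16001$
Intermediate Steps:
$O{\left(D \right)} = \frac{1}{D + D^{2}}$ ($O{\left(D \right)} = \frac{1}{D^{2} + D} = \frac{1}{D + D^{2}}$)
$O{\left(72 \right)} L{\left(23 \right)} = \frac{1}{72 \left(1 + 72\right)} \left(6 + 23\right)^{2} = \frac{1}{72 \cdot 73} \cdot 29^{2} = \frac{1}{72} \cdot \frac{1}{73} \cdot 841 = \frac{1}{5256} \cdot 841 = \frac{841}{5256}$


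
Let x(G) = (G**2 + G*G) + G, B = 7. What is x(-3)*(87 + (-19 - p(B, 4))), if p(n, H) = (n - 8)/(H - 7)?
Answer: 1015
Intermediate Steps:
p(n, H) = (-8 + n)/(-7 + H)
x(G) = G + 2*G**2 (x(G) = (G**2 + G**2) + G = 2*G**2 + G = G + 2*G**2)
x(-3)*(87 + (-19 - p(B, 4))) = (-3*(1 + 2*(-3)))*(87 + (-19 - (-8 + 7)/(-7 + 4))) = (-3*(1 - 6))*(87 + (-19 - (-1)/(-3))) = (-3*(-5))*(87 + (-19 - (-1)*(-1)/3)) = 15*(87 + (-19 - 1*1/3)) = 15*(87 + (-19 - 1/3)) = 15*(87 - 58/3) = 15*(203/3) = 1015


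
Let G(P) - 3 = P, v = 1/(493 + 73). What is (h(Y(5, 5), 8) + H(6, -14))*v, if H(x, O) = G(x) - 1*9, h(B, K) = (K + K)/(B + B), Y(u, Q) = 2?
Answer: 2/283 ≈ 0.0070671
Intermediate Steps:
v = 1/566 ≈ 0.0017668
G(P) = 3 + P
h(B, K) = K/B (h(B, K) = (2*K)/((2*B)) = (2*K)*(1/(2*B)) = K/B)
H(x, O) = -6 + x (H(x, O) = (3 + x) - 1*9 = (3 + x) - 9 = -6 + x)
(h(Y(5, 5), 8) + H(6, -14))*v = (8/2 + (-6 + 6))*(1/566) = (8*(½) + 0)*(1/566) = (4 + 0)*(1/566) = 4*(1/566) = 2/283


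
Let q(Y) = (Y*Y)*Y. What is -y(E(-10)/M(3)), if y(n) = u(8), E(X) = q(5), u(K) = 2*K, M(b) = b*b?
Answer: -16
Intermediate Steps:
M(b) = b**2
q(Y) = Y**3 (q(Y) = Y**2*Y = Y**3)
E(X) = 125 (E(X) = 5**3 = 125)
y(n) = 16 (y(n) = 2*8 = 16)
-y(E(-10)/M(3)) = -1*16 = -16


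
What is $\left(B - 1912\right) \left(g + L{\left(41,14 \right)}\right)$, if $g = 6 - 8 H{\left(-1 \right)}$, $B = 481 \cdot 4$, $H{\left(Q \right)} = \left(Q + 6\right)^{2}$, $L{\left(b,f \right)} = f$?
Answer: $-2160$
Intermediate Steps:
$H{\left(Q \right)} = \left(6 + Q\right)^{2}$
$B = 1924$
$g = -194$ ($g = 6 - 8 \left(6 - 1\right)^{2} = 6 - 8 \cdot 5^{2} = 6 - 200 = -194$)
$\left(B - 1912\right) \left(g + L{\left(41,14 \right)}\right) = \left(1924 - 1912\right) \left(-194 + 14\right) = 12 \left(-180\right) = -2160$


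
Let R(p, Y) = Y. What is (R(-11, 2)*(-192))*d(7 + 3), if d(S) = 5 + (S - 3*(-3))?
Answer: -9216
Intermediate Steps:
d(S) = 14 + S (d(S) = 5 + (S + 9) = 5 + (9 + S) = 14 + S)
(R(-11, 2)*(-192))*d(7 + 3) = (2*(-192))*(14 + (7 + 3)) = -384*(14 + 10) = -384*24 = -9216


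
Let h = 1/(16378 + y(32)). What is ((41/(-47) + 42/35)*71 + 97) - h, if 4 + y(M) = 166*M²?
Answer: 5266849561/43794130 ≈ 120.26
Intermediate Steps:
y(M) = -4 + 166*M²
h = 1/186358 (h = 1/(16378 + (-4 + 166*32²)) = 1/(16378 + (-4 + 166*1024)) = 1/(16378 + (-4 + 169984)) = 1/(16378 + 169980) = 1/186358 ≈ 5.3660e-6)
((41/(-47) + 42/35)*71 + 97) - h = ((41/(-47) + 42/35)*71 + 97) - 1*1/186358 = ((41*(-1/47) + 42*(1/35))*71 + 97) - 1/186358 = ((-41/47 + 6/5)*71 + 97) - 1/186358 = ((77/235)*71 + 97) - 1/186358 = (5467/235 + 97) - 1/186358 = 28262/235 - 1/186358 = 5266849561/43794130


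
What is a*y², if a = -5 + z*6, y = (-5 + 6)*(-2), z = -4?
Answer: -116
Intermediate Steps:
y = -2 (y = 1*(-2) = -2)
a = -29 (a = -5 - 4*6 = -5 - 24 = -29)
a*y² = -29*(-2)² = -29*4 = -116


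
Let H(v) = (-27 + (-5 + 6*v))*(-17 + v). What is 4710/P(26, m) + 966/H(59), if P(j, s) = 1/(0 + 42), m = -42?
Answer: 2769481/14 ≈ 1.9782e+5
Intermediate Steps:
P(j, s) = 1/42
H(v) = (-32 + 6*v)*(-17 + v)
4710/P(26, m) + 966/H(59) = 4710/(1/42) + 966/(544 - 134*59 + 6*59²) = 4710*42 + 966/(544 - 7906 + 6*3481) = 197820 + 966/(544 - 7906 + 20886) = 197820 + 966/13524 = 197820 + 966*(1/13524) = 197820 + 1/14 = 2769481/14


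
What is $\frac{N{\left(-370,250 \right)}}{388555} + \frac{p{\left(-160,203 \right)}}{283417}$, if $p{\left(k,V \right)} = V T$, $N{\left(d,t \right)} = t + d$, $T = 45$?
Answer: $\frac{24244413}{759469603} \approx 0.031923$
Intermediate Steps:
$N{\left(d,t \right)} = d + t$
$p{\left(k,V \right)} = 45 V$ ($p{\left(k,V \right)} = V 45 = 45 V$)
$\frac{N{\left(-370,250 \right)}}{388555} + \frac{p{\left(-160,203 \right)}}{283417} = \frac{-370 + 250}{388555} + \frac{45 \cdot 203}{283417} = \left(-120\right) \frac{1}{388555} + 9135 \cdot \frac{1}{283417} = - \frac{24}{77711} + \frac{315}{9773} = \frac{24244413}{759469603}$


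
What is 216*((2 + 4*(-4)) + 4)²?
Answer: 21600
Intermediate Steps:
216*((2 + 4*(-4)) + 4)² = 216*((2 - 16) + 4)² = 216*(-14 + 4)² = 216*(-10)² = 216*100 = 21600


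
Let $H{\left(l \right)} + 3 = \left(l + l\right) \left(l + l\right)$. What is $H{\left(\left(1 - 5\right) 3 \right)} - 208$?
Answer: $365$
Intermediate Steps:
$H{\left(l \right)} = -3 + 4 l^{2}$ ($H{\left(l \right)} = -3 + \left(l + l\right) \left(l + l\right) = -3 + 2 l 2 l = -3 + 4 l^{2}$)
$H{\left(\left(1 - 5\right) 3 \right)} - 208 = \left(-3 + 4 \left(\left(1 - 5\right) 3\right)^{2}\right) - 208 = \left(-3 + 4 \left(\left(-4\right) 3\right)^{2}\right) - 208 = \left(-3 + 4 \left(-12\right)^{2}\right) - 208 = \left(-3 + 4 \cdot 144\right) - 208 = \left(-3 + 576\right) - 208 = 573 - 208 = 365$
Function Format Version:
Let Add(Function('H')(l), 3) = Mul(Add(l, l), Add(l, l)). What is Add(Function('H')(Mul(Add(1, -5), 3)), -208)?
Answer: 365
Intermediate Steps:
Function('H')(l) = Add(-3, Mul(4, Pow(l, 2))) (Function('H')(l) = Add(-3, Mul(Add(l, l), Add(l, l))) = Add(-3, Mul(Mul(2, l), Mul(2, l))) = Add(-3, Mul(4, Pow(l, 2))))
Add(Function('H')(Mul(Add(1, -5), 3)), -208) = Add(Add(-3, Mul(4, Pow(Mul(Add(1, -5), 3), 2))), -208) = Add(Add(-3, Mul(4, Pow(Mul(-4, 3), 2))), -208) = Add(Add(-3, Mul(4, Pow(-12, 2))), -208) = Add(Add(-3, Mul(4, 144)), -208) = Add(Add(-3, 576), -208) = Add(573, -208) = 365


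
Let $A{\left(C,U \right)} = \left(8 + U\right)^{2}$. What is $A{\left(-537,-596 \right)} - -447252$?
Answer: $792996$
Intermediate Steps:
$A{\left(-537,-596 \right)} - -447252 = \left(8 - 596\right)^{2} - -447252 = \left(-588\right)^{2} + 447252 = 345744 + 447252 = 792996$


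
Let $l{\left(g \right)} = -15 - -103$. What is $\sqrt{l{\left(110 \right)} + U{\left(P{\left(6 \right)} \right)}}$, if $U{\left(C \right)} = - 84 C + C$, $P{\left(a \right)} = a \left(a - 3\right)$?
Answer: $i \sqrt{1406} \approx 37.497 i$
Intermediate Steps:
$P{\left(a \right)} = a \left(-3 + a\right)$
$U{\left(C \right)} = - 83 C$
$l{\left(g \right)} = 88$ ($l{\left(g \right)} = -15 + 103 = 88$)
$\sqrt{l{\left(110 \right)} + U{\left(P{\left(6 \right)} \right)}} = \sqrt{88 - 83 \cdot 6 \left(-3 + 6\right)} = \sqrt{88 - 83 \cdot 6 \cdot 3} = \sqrt{88 - 1494} = \sqrt{-1406} = i \sqrt{1406}$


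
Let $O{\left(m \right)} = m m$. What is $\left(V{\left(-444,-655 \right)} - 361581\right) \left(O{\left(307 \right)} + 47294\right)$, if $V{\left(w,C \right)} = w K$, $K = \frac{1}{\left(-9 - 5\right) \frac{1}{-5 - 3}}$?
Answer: $- \frac{358506196749}{7} \approx -5.1215 \cdot 10^{10}$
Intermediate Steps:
$K = \frac{4}{7}$ ($K = \frac{1}{\left(-14\right) \frac{1}{-8}} = \frac{1}{\left(-14\right) \left(- \frac{1}{8}\right)} = \frac{1}{\frac{7}{4}} = \frac{4}{7} \approx 0.57143$)
$O{\left(m \right)} = m^{2}$
$V{\left(w,C \right)} = \frac{4 w}{7}$ ($V{\left(w,C \right)} = w \frac{4}{7} = \frac{4 w}{7}$)
$\left(V{\left(-444,-655 \right)} - 361581\right) \left(O{\left(307 \right)} + 47294\right) = \left(\frac{4}{7} \left(-444\right) - 361581\right) \left(307^{2} + 47294\right) = \left(- \frac{1776}{7} - 361581\right) \left(94249 + 47294\right) = \left(- \frac{2532843}{7}\right) 141543 = - \frac{358506196749}{7}$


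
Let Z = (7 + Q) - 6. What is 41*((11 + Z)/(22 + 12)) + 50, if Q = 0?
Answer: 1096/17 ≈ 64.471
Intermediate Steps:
Z = 1 (Z = (7 + 0) - 6 = 7 - 6 = 1)
41*((11 + Z)/(22 + 12)) + 50 = 41*((11 + 1)/(22 + 12)) + 50 = 41*(12/34) + 50 = 41*(12*(1/34)) + 50 = 41*(6/17) + 50 = 246/17 + 50 = 1096/17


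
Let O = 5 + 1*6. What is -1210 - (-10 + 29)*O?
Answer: -1419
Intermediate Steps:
O = 11 (O = 5 + 6 = 11)
-1210 - (-10 + 29)*O = -1210 - (-10 + 29)*11 = -1210 - 19*11 = -1210 - 1*209 = -1210 - 209 = -1419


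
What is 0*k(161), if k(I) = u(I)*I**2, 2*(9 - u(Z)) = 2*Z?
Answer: 0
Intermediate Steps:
u(Z) = 9 - Z
k(I) = I**2*(9 - I) (k(I) = (9 - I)*I**2 = I**2*(9 - I))
0*k(161) = 0*(161**2*(9 - 1*161)) = 0*(25921*(9 - 161)) = 0*(25921*(-152)) = 0*(-3939992) = 0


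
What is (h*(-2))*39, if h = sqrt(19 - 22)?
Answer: -78*I*sqrt(3) ≈ -135.1*I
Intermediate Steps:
h = I*sqrt(3) (h = sqrt(-3) = I*sqrt(3) ≈ 1.732*I)
(h*(-2))*39 = ((I*sqrt(3))*(-2))*39 = -2*I*sqrt(3)*39 = -78*I*sqrt(3)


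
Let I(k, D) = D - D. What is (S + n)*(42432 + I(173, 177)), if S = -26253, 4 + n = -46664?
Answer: -3094183872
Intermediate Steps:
n = -46668 (n = -4 - 46664 = -46668)
I(k, D) = 0
(S + n)*(42432 + I(173, 177)) = (-26253 - 46668)*(42432 + 0) = -72921*42432 = -3094183872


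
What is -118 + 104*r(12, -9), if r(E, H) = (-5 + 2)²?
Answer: 818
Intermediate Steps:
r(E, H) = 9 (r(E, H) = (-3)² = 9)
-118 + 104*r(12, -9) = -118 + 104*9 = -118 + 936 = 818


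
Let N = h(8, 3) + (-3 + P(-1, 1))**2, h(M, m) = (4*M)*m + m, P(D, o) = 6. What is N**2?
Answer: 11664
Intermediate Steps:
h(M, m) = m + 4*M*m (h(M, m) = 4*M*m + m = m + 4*M*m)
N = 108 (N = 3*(1 + 4*8) + (-3 + 6)**2 = 3*(1 + 32) + 3**2 = 3*33 + 9 = 99 + 9 = 108)
N**2 = 108**2 = 11664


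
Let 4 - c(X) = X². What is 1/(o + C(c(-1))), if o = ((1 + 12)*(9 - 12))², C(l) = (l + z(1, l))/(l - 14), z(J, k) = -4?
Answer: 11/16732 ≈ 0.00065742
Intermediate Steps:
c(X) = 4 - X²
C(l) = (-4 + l)/(-14 + l) (C(l) = (l - 4)/(l - 14) = (-4 + l)/(-14 + l))
o = 1521 (o = (13*(-3))² = (-39)² = 1521)
1/(o + C(c(-1))) = 1/(1521 + (-4 + (4 - 1*(-1)²))/(-14 + (4 - 1*(-1)²))) = 1/(1521 + (-4 + (4 - 1*1))/(-14 + (4 - 1*1))) = 1/(1521 + (-4 + (4 - 1))/(-14 + (4 - 1))) = 1/(1521 + (-4 + 3)/(-14 + 3)) = 1/(1521 - 1/(-11)) = 1/(1521 - 1/11*(-1)) = 1/(1521 + 1/11) = 1/(16732/11) = 11/16732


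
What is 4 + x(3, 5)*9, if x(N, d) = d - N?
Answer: 22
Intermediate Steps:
4 + x(3, 5)*9 = 4 + (5 - 1*3)*9 = 4 + (5 - 3)*9 = 4 + 2*9 = 4 + 18 = 22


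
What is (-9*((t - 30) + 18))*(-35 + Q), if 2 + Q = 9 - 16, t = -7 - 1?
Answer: -7920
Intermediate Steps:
t = -8
Q = -9 (Q = -2 + (9 - 16) = -2 - 7 = -9)
(-9*((t - 30) + 18))*(-35 + Q) = (-9*((-8 - 30) + 18))*(-35 - 9) = -9*(-38 + 18)*(-44) = -9*(-20)*(-44) = 180*(-44) = -7920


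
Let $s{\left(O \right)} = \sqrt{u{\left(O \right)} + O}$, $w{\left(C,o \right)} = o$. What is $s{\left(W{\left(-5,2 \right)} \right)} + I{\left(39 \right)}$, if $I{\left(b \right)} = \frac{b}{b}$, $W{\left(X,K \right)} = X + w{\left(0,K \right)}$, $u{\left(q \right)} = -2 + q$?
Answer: $1 + 2 i \sqrt{2} \approx 1.0 + 2.8284 i$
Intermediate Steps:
$W{\left(X,K \right)} = K + X$ ($W{\left(X,K \right)} = X + K = K + X$)
$s{\left(O \right)} = \sqrt{-2 + 2 O}$ ($s{\left(O \right)} = \sqrt{\left(-2 + O\right) + O} = \sqrt{-2 + 2 O}$)
$I{\left(b \right)} = 1$
$s{\left(W{\left(-5,2 \right)} \right)} + I{\left(39 \right)} = \sqrt{-2 + 2 \left(2 - 5\right)} + 1 = \sqrt{-2 + 2 \left(-3\right)} + 1 = \sqrt{-2 - 6} + 1 = \sqrt{-8} + 1 = 2 i \sqrt{2} + 1 = 1 + 2 i \sqrt{2}$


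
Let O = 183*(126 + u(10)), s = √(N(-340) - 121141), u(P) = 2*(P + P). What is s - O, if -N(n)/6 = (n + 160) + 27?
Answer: -30378 + I*√120223 ≈ -30378.0 + 346.73*I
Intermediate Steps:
N(n) = -1122 - 6*n (N(n) = -6*((n + 160) + 27) = -6*((160 + n) + 27) = -6*(187 + n) = -1122 - 6*n)
u(P) = 4*P (u(P) = 2*(2*P) = 4*P)
s = I*√120223 (s = √((-1122 - 6*(-340)) - 121141) = √((-1122 + 2040) - 121141) = √(918 - 121141) = √(-120223) = I*√120223 ≈ 346.73*I)
O = 30378 (O = 183*(126 + 4*10) = 183*(126 + 40) = 183*166 = 30378)
s - O = I*√120223 - 1*30378 = I*√120223 - 30378 = -30378 + I*√120223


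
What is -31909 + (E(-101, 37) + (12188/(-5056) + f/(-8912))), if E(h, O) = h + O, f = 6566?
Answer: -22512742597/704048 ≈ -31976.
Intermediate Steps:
E(h, O) = O + h
-31909 + (E(-101, 37) + (12188/(-5056) + f/(-8912))) = -31909 + ((37 - 101) + (12188/(-5056) + 6566/(-8912))) = -31909 + (-64 + (12188*(-1/5056) + 6566*(-1/8912))) = -31909 + (-64 + (-3047/1264 - 3283/4456)) = -31909 + (-64 - 2215893/704048) = -31909 - 47274965/704048 = -22512742597/704048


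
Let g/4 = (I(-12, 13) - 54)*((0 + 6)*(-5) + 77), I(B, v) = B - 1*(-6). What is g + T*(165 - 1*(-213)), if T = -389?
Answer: -158322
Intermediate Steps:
I(B, v) = 6 + B (I(B, v) = B + 6 = 6 + B)
g = -11280 (g = 4*(((6 - 12) - 54)*((0 + 6)*(-5) + 77)) = 4*((-6 - 54)*(6*(-5) + 77)) = 4*(-60*(-30 + 77)) = 4*(-60*47) = 4*(-2820) = -11280)
g + T*(165 - 1*(-213)) = -11280 - 389*(165 - 1*(-213)) = -11280 - 389*(165 + 213) = -11280 - 389*378 = -11280 - 147042 = -158322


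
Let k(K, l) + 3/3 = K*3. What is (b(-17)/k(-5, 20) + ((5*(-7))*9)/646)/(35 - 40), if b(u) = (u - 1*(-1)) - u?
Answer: 2843/25840 ≈ 0.11002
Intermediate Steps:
b(u) = 1 (b(u) = (u + 1) - u = (1 + u) - u = 1)
k(K, l) = -1 + 3*K (k(K, l) = -1 + K*3 = -1 + 3*K)
(b(-17)/k(-5, 20) + ((5*(-7))*9)/646)/(35 - 40) = (1/(-1 + 3*(-5)) + ((5*(-7))*9)/646)/(35 - 40) = (1/(-1 - 15) - 35*9*(1/646))/(-5) = -(1/(-16) - 315*1/646)/5 = -(1*(-1/16) - 315/646)/5 = -(-1/16 - 315/646)/5 = -1/5*(-2843/5168) = 2843/25840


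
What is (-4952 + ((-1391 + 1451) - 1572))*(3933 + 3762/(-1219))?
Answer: -30966212160/1219 ≈ -2.5403e+7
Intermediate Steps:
(-4952 + ((-1391 + 1451) - 1572))*(3933 + 3762/(-1219)) = (-4952 + (60 - 1572))*(3933 + 3762*(-1/1219)) = (-4952 - 1512)*(3933 - 3762/1219) = -6464*4790565/1219 = -30966212160/1219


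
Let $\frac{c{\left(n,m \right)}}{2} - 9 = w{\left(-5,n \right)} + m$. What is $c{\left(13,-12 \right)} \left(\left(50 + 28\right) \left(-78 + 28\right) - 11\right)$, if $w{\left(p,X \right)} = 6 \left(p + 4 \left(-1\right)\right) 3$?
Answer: $1290630$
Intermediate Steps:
$w{\left(p,X \right)} = -72 + 18 p$ ($w{\left(p,X \right)} = 6 \left(p - 4\right) 3 = 6 \left(-4 + p\right) 3 = \left(-24 + 6 p\right) 3 = -72 + 18 p$)
$c{\left(n,m \right)} = -306 + 2 m$ ($c{\left(n,m \right)} = 18 + 2 \left(\left(-72 + 18 \left(-5\right)\right) + m\right) = 18 + 2 \left(\left(-72 - 90\right) + m\right) = 18 + 2 \left(-162 + m\right) = 18 + \left(-324 + 2 m\right) = -306 + 2 m$)
$c{\left(13,-12 \right)} \left(\left(50 + 28\right) \left(-78 + 28\right) - 11\right) = \left(-306 + 2 \left(-12\right)\right) \left(\left(50 + 28\right) \left(-78 + 28\right) - 11\right) = \left(-306 - 24\right) \left(78 \left(-50\right) - 11\right) = - 330 \left(-3900 - 11\right) = \left(-330\right) \left(-3911\right) = 1290630$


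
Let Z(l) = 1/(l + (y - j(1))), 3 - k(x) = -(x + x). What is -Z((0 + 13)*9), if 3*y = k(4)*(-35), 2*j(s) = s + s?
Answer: 3/37 ≈ 0.081081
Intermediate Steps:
k(x) = 3 + 2*x (k(x) = 3 - (-1)*(x + x) = 3 - (-1)*2*x = 3 - (-2)*x = 3 + 2*x)
j(s) = s (j(s) = (s + s)/2 = (2*s)/2 = s)
y = -385/3 (y = ((3 + 2*4)*(-35))/3 = ((3 + 8)*(-35))/3 = (11*(-35))/3 = (⅓)*(-385) = -385/3 ≈ -128.33)
Z(l) = 1/(-388/3 + l) (Z(l) = 1/(l + (-385/3 - 1*1)) = 1/(l + (-385/3 - 1)) = 1/(l - 388/3) = 1/(-388/3 + l))
-Z((0 + 13)*9) = -3/(-388 + 3*((0 + 13)*9)) = -3/(-388 + 3*(13*9)) = -3/(-388 + 3*117) = -3/(-388 + 351) = -3/(-37) = -3*(-1)/37 = -1*(-3/37) = 3/37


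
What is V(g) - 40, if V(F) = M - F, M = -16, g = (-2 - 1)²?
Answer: -65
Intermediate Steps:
g = 9 (g = (-3)² = 9)
V(F) = -16 - F
V(g) - 40 = (-16 - 1*9) - 40 = (-16 - 9) - 40 = -25 - 40 = -65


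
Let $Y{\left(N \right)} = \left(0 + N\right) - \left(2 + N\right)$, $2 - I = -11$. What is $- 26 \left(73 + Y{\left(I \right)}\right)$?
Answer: $-1846$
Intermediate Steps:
$I = 13$ ($I = 2 - -11 = 2 + 11 = 13$)
$Y{\left(N \right)} = -2$ ($Y{\left(N \right)} = N - \left(2 + N\right) = -2$)
$- 26 \left(73 + Y{\left(I \right)}\right) = - 26 \left(73 - 2\right) = \left(-26\right) 71 = -1846$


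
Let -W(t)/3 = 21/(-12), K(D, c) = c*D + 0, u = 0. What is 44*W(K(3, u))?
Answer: 231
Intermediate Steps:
K(D, c) = D*c (K(D, c) = D*c + 0 = D*c)
W(t) = 21/4 (W(t) = -63/(-12) = -63*(-1)/12 = -3*(-7/4) = 21/4)
44*W(K(3, u)) = 44*(21/4) = 231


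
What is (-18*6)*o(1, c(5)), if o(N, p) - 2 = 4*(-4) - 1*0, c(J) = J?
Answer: 1512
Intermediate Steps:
o(N, p) = -14 (o(N, p) = 2 + (4*(-4) - 1*0) = 2 + (-16 + 0) = 2 - 16 = -14)
(-18*6)*o(1, c(5)) = -18*6*(-14) = -108*(-14) = 1512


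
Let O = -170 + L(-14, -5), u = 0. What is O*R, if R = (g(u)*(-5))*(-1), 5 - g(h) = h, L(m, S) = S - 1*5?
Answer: -4500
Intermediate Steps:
L(m, S) = -5 + S (L(m, S) = S - 5 = -5 + S)
g(h) = 5 - h
R = 25 (R = ((5 - 1*0)*(-5))*(-1) = ((5 + 0)*(-5))*(-1) = (5*(-5))*(-1) = -25*(-1) = 25)
O = -180 (O = -170 + (-5 - 5) = -170 - 10 = -180)
O*R = -180*25 = -4500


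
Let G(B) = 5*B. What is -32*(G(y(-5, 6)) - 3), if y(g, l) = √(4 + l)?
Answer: 96 - 160*√10 ≈ -409.96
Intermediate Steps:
-32*(G(y(-5, 6)) - 3) = -32*(5*√(4 + 6) - 3) = -32*(5*√10 - 3) = -32*(-3 + 5*√10) = 96 - 160*√10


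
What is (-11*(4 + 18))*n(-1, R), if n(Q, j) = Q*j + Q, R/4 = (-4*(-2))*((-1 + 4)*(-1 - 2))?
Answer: -69454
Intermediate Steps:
R = -288 (R = 4*((-4*(-2))*((-1 + 4)*(-1 - 2))) = 4*(8*(3*(-3))) = 4*(8*(-9)) = 4*(-72) = -288)
n(Q, j) = Q + Q*j
(-11*(4 + 18))*n(-1, R) = (-11*(4 + 18))*(-(1 - 288)) = (-11*22)*(-1*(-287)) = -242*287 = -69454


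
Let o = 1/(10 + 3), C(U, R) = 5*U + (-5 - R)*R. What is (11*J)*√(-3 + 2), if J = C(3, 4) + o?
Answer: -2992*I/13 ≈ -230.15*I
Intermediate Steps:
C(U, R) = 5*U + R*(-5 - R)
o = 1/13 ≈ 0.076923
J = -272/13 (J = (-1*4² - 5*4 + 5*3) + 1/13 = (-1*16 - 20 + 15) + 1/13 = (-16 - 20 + 15) + 1/13 = -21 + 1/13 = -272/13 ≈ -20.923)
(11*J)*√(-3 + 2) = (11*(-272/13))*√(-3 + 2) = -2992*I/13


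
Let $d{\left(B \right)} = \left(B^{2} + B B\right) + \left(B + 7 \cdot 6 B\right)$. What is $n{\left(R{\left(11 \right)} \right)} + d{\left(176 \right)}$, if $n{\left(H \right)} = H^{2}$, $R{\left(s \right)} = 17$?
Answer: $69809$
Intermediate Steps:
$d{\left(B \right)} = 2 B^{2} + 43 B$ ($d{\left(B \right)} = \left(B^{2} + B^{2}\right) + \left(B + 42 B\right) = 2 B^{2} + 43 B$)
$n{\left(R{\left(11 \right)} \right)} + d{\left(176 \right)} = 17^{2} + 176 \left(43 + 2 \cdot 176\right) = 289 + 176 \left(43 + 352\right) = 289 + 176 \cdot 395 = 289 + 69520 = 69809$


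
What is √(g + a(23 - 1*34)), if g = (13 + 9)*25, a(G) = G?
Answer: 7*√11 ≈ 23.216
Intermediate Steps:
g = 550 (g = 22*25 = 550)
√(g + a(23 - 1*34)) = √(550 + (23 - 1*34)) = √(550 + (23 - 34)) = √(550 - 11) = √539 = 7*√11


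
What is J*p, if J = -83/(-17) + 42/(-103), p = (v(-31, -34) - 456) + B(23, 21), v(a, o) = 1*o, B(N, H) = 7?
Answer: -3784305/1751 ≈ -2161.2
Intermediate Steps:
v(a, o) = o
p = -483 (p = (-34 - 456) + 7 = -490 + 7 = -483)
J = 7835/1751 (J = -83*(-1/17) + 42*(-1/103) = 83/17 - 42/103 = 7835/1751 ≈ 4.4746)
J*p = (7835/1751)*(-483) = -3784305/1751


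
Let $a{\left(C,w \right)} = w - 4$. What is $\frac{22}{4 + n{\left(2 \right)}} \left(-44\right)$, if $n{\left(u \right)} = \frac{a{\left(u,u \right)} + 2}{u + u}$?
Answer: $-242$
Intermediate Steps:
$a{\left(C,w \right)} = -4 + w$
$n{\left(u \right)} = \frac{-2 + u}{2 u}$ ($n{\left(u \right)} = \frac{\left(-4 + u\right) + 2}{u + u} = \frac{-2 + u}{2 u}$)
$\frac{22}{4 + n{\left(2 \right)}} \left(-44\right) = \frac{22}{4 + \frac{-2 + 2}{2 \cdot 2}} \left(-44\right) = \frac{22}{4 + \frac{1}{2} \cdot \frac{1}{2} \cdot 0} \left(-44\right) = \frac{22}{4 + 0} \left(-44\right) = \frac{22}{4} \left(-44\right) = 22 \cdot \frac{1}{4} \left(-44\right) = \frac{11}{2} \left(-44\right) = -242$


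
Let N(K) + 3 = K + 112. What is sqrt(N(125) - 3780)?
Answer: 3*I*sqrt(394) ≈ 59.548*I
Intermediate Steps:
N(K) = 109 + K (N(K) = -3 + (K + 112) = -3 + (112 + K) = 109 + K)
sqrt(N(125) - 3780) = sqrt((109 + 125) - 3780) = sqrt(234 - 3780) = sqrt(-3546) = 3*I*sqrt(394)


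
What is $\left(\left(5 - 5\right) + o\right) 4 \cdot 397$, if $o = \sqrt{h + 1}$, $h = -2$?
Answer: $1588 i \approx 1588.0 i$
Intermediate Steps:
$o = i$ ($o = \sqrt{-2 + 1} = \sqrt{-1} = i \approx 1.0 i$)
$\left(\left(5 - 5\right) + o\right) 4 \cdot 397 = \left(\left(5 - 5\right) + i\right) 4 \cdot 397 = \left(0 + i\right) 4 \cdot 397 = i 4 \cdot 397 = 4 i 397 = 1588 i$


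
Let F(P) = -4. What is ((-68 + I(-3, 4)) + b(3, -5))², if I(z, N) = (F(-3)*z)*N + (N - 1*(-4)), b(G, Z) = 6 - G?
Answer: 81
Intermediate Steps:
I(z, N) = 4 + N - 4*N*z (I(z, N) = (-4*z)*N + (N - 1*(-4)) = -4*N*z + (N + 4) = -4*N*z + (4 + N) = 4 + N - 4*N*z)
((-68 + I(-3, 4)) + b(3, -5))² = ((-68 + (4 + 4 - 4*4*(-3))) + (6 - 1*3))² = ((-68 + (4 + 4 + 48)) + (6 - 3))² = ((-68 + 56) + 3)² = (-12 + 3)² = (-9)² = 81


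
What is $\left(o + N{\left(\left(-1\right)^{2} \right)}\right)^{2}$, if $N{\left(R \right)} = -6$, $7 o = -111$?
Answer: $\frac{23409}{49} \approx 477.73$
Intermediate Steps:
$o = - \frac{111}{7}$ ($o = \frac{1}{7} \left(-111\right) = - \frac{111}{7} \approx -15.857$)
$\left(o + N{\left(\left(-1\right)^{2} \right)}\right)^{2} = \left(- \frac{111}{7} - 6\right)^{2} = \left(- \frac{153}{7}\right)^{2} = \frac{23409}{49}$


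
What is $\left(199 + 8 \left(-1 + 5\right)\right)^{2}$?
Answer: $53361$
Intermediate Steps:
$\left(199 + 8 \left(-1 + 5\right)\right)^{2} = \left(199 + 8 \cdot 4\right)^{2} = \left(199 + 32\right)^{2} = 231^{2} = 53361$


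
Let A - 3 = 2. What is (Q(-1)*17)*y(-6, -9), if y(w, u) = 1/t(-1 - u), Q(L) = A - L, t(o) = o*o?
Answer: 51/32 ≈ 1.5938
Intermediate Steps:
A = 5 (A = 3 + 2 = 5)
t(o) = o²
Q(L) = 5 - L
y(w, u) = (-1 - u)⁻² (y(w, u) = 1/((-1 - u)²) = (-1 - u)⁻²)
(Q(-1)*17)*y(-6, -9) = ((5 - 1*(-1))*17)/(1 - 9)² = ((5 + 1)*17)/(-8)² = (6*17)*(1/64) = 102*(1/64) = 51/32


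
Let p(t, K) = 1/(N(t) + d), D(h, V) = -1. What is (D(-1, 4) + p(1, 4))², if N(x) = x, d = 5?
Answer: 25/36 ≈ 0.69444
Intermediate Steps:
p(t, K) = 1/(5 + t) (p(t, K) = 1/(t + 5) = 1/(5 + t))
(D(-1, 4) + p(1, 4))² = (-1 + 1/(5 + 1))² = (-1 + 1/6)² = (-1 + ⅙)² = (-⅚)² = 25/36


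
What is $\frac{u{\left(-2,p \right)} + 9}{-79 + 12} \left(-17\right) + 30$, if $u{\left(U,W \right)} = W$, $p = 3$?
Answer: $\frac{2214}{67} \approx 33.045$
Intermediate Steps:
$\frac{u{\left(-2,p \right)} + 9}{-79 + 12} \left(-17\right) + 30 = \frac{3 + 9}{-79 + 12} \left(-17\right) + 30 = \frac{12}{-67} \left(-17\right) + 30 = 12 \left(- \frac{1}{67}\right) \left(-17\right) + 30 = \left(- \frac{12}{67}\right) \left(-17\right) + 30 = \frac{204}{67} + 30 = \frac{2214}{67}$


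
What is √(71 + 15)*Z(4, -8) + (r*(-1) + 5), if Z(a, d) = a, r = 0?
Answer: 5 + 4*√86 ≈ 42.094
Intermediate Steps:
√(71 + 15)*Z(4, -8) + (r*(-1) + 5) = √(71 + 15)*4 + (0*(-1) + 5) = √86*4 + (0 + 5) = 4*√86 + 5 = 5 + 4*√86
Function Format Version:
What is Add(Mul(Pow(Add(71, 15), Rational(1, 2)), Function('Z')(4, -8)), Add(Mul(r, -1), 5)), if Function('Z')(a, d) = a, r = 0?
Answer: Add(5, Mul(4, Pow(86, Rational(1, 2)))) ≈ 42.094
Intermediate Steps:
Add(Mul(Pow(Add(71, 15), Rational(1, 2)), Function('Z')(4, -8)), Add(Mul(r, -1), 5)) = Add(Mul(Pow(Add(71, 15), Rational(1, 2)), 4), Add(Mul(0, -1), 5)) = Add(Mul(Pow(86, Rational(1, 2)), 4), Add(0, 5)) = Add(Mul(4, Pow(86, Rational(1, 2))), 5) = Add(5, Mul(4, Pow(86, Rational(1, 2))))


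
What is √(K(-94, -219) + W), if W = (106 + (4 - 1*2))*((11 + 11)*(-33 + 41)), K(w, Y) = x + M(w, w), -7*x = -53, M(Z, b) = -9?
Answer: √931322/7 ≈ 137.86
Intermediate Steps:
x = 53/7 (x = -⅐*(-53) = 53/7 ≈ 7.5714)
K(w, Y) = -10/7 (K(w, Y) = 53/7 - 9 = -10/7)
W = 19008 (W = (106 + (4 - 2))*(22*8) = (106 + 2)*176 = 108*176 = 19008)
√(K(-94, -219) + W) = √(-10/7 + 19008) = √(133046/7) = √931322/7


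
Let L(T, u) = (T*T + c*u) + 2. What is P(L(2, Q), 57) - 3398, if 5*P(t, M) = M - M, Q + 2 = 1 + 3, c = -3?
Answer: -3398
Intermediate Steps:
Q = 2 (Q = -2 + (1 + 3) = -2 + 4 = 2)
L(T, u) = 2 + T² - 3*u (L(T, u) = (T*T - 3*u) + 2 = (T² - 3*u) + 2 = 2 + T² - 3*u)
P(t, M) = 0 (P(t, M) = (M - M)/5 = (⅕)*0 = 0)
P(L(2, Q), 57) - 3398 = 0 - 3398 = -3398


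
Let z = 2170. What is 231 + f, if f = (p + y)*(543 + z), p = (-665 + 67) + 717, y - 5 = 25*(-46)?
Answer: -2783307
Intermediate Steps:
y = -1145 (y = 5 + 25*(-46) = 5 - 1150 = -1145)
p = 119 (p = -598 + 717 = 119)
f = -2783538 (f = (119 - 1145)*(543 + 2170) = -1026*2713 = -2783538)
231 + f = 231 - 2783538 = -2783307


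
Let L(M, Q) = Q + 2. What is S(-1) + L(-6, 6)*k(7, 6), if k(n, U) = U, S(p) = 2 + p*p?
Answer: 51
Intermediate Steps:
S(p) = 2 + p²
L(M, Q) = 2 + Q
S(-1) + L(-6, 6)*k(7, 6) = (2 + (-1)²) + (2 + 6)*6 = (2 + 1) + 8*6 = 3 + 48 = 51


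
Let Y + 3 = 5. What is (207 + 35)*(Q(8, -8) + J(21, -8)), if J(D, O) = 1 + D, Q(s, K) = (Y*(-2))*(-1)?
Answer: 6292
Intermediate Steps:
Y = 2 (Y = -3 + 5 = 2)
Q(s, K) = 4 (Q(s, K) = (2*(-2))*(-1) = -4*(-1) = 4)
(207 + 35)*(Q(8, -8) + J(21, -8)) = (207 + 35)*(4 + (1 + 21)) = 242*(4 + 22) = 242*26 = 6292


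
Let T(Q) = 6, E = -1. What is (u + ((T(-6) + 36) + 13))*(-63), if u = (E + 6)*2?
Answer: -4095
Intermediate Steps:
u = 10 (u = (-1 + 6)*2 = 5*2 = 10)
(u + ((T(-6) + 36) + 13))*(-63) = (10 + ((6 + 36) + 13))*(-63) = (10 + (42 + 13))*(-63) = (10 + 55)*(-63) = 65*(-63) = -4095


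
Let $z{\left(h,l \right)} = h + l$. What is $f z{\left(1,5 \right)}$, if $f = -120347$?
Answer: $-722082$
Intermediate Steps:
$f z{\left(1,5 \right)} = - 120347 \left(1 + 5\right) = \left(-120347\right) 6 = -722082$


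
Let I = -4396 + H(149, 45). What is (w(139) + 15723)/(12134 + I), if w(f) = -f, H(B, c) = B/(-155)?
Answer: 2415520/1199241 ≈ 2.0142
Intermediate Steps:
H(B, c) = -B/155 (H(B, c) = B*(-1/155) = -B/155)
I = -681529/155 (I = -4396 - 1/155*149 = -4396 - 149/155 = -681529/155 ≈ -4397.0)
(w(139) + 15723)/(12134 + I) = (-1*139 + 15723)/(12134 - 681529/155) = (-139 + 15723)/(1199241/155) = 15584*(155/1199241) = 2415520/1199241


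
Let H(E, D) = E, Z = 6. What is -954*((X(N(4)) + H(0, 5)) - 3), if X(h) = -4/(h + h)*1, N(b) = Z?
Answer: 3180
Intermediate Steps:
N(b) = 6
X(h) = -2/h (X(h) = -4*1/(2*h)*1 = -2/h*1 = -2/h)
-954*((X(N(4)) + H(0, 5)) - 3) = -954*((-2/6 + 0) - 3) = -954*((-2*⅙ + 0) - 3) = -954*((-⅓ + 0) - 3) = -954*(-⅓ - 3) = -954*(-10/3) = 3180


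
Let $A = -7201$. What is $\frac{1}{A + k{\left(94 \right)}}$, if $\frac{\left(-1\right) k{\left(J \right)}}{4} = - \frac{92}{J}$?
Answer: $- \frac{47}{338263} \approx -0.00013895$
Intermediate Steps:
$k{\left(J \right)} = \frac{368}{J}$ ($k{\left(J \right)} = - 4 \left(- \frac{92}{J}\right) = \frac{368}{J}$)
$\frac{1}{A + k{\left(94 \right)}} = \frac{1}{-7201 + \frac{368}{94}} = \frac{1}{-7201 + 368 \cdot \frac{1}{94}} = \frac{1}{-7201 + \frac{184}{47}} = \frac{1}{- \frac{338263}{47}} = - \frac{47}{338263}$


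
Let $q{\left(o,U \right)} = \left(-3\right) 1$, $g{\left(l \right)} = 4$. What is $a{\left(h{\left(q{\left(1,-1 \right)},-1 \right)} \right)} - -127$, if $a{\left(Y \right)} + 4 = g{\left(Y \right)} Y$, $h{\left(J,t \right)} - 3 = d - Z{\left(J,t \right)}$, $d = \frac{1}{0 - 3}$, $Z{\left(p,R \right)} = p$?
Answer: $\frac{437}{3} \approx 145.67$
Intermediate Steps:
$d = - \frac{1}{3}$ ($d = \frac{1}{-3} = - \frac{1}{3} \approx -0.33333$)
$q{\left(o,U \right)} = -3$
$h{\left(J,t \right)} = \frac{8}{3} - J$ ($h{\left(J,t \right)} = 3 - \left(\frac{1}{3} + J\right) = \frac{8}{3} - J$)
$a{\left(Y \right)} = -4 + 4 Y$
$a{\left(h{\left(q{\left(1,-1 \right)},-1 \right)} \right)} - -127 = \left(-4 + 4 \left(\frac{8}{3} - -3\right)\right) - -127 = \left(-4 + 4 \left(\frac{8}{3} + 3\right)\right) + 127 = \left(-4 + 4 \cdot \frac{17}{3}\right) + 127 = \left(-4 + \frac{68}{3}\right) + 127 = \frac{56}{3} + 127 = \frac{437}{3}$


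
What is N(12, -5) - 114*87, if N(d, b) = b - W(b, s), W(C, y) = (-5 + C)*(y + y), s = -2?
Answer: -9963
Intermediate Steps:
W(C, y) = 2*y*(-5 + C) (W(C, y) = (-5 + C)*(2*y) = 2*y*(-5 + C))
N(d, b) = -20 + 5*b (N(d, b) = b - 2*(-2)*(-5 + b) = b - (20 - 4*b) = b + (-20 + 4*b) = -20 + 5*b)
N(12, -5) - 114*87 = (-20 + 5*(-5)) - 114*87 = (-20 - 25) - 9918 = -45 - 9918 = -9963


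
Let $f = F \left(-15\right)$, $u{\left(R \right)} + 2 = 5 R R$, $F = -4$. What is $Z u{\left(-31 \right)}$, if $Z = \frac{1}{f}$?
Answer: $\frac{1601}{20} \approx 80.05$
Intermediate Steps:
$u{\left(R \right)} = -2 + 5 R^{2}$ ($u{\left(R \right)} = -2 + 5 R R = -2 + 5 R^{2}$)
$f = 60$ ($f = \left(-4\right) \left(-15\right) = 60$)
$Z = \frac{1}{60} \approx 0.016667$
$Z u{\left(-31 \right)} = \frac{-2 + 5 \left(-31\right)^{2}}{60} = \frac{-2 + 5 \cdot 961}{60} = \frac{-2 + 4805}{60} = \frac{1}{60} \cdot 4803 = \frac{1601}{20}$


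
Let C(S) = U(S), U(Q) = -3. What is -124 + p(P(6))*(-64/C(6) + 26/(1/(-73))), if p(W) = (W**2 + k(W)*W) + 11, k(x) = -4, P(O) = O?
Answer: -129862/3 ≈ -43287.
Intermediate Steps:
C(S) = -3
p(W) = 11 + W**2 - 4*W (p(W) = (W**2 - 4*W) + 11 = 11 + W**2 - 4*W)
-124 + p(P(6))*(-64/C(6) + 26/(1/(-73))) = -124 + (11 + 6**2 - 4*6)*(-64/(-3) + 26/(1/(-73))) = -124 + (11 + 36 - 24)*(-64*(-1/3) + 26/(-1/73)) = -124 + 23*(64/3 + 26*(-73)) = -124 + 23*(64/3 - 1898) = -124 + 23*(-5630/3) = -124 - 129490/3 = -129862/3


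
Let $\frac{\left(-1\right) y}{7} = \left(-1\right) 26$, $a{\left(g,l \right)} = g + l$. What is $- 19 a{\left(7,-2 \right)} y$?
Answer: $-17290$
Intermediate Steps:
$y = 182$ ($y = - 7 \left(\left(-1\right) 26\right) = \left(-7\right) \left(-26\right) = 182$)
$- 19 a{\left(7,-2 \right)} y = - 19 \left(7 - 2\right) 182 = \left(-19\right) 5 \cdot 182 = \left(-95\right) 182 = -17290$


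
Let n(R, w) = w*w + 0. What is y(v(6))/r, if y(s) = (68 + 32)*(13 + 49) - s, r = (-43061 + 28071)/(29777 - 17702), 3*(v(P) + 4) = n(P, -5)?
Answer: -14962535/2998 ≈ -4990.8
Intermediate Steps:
n(R, w) = w² (n(R, w) = w² + 0 = w²)
v(P) = 13/3 (v(P) = -4 + (⅓)*(-5)² = -4 + (⅓)*25 = -4 + 25/3 = 13/3)
r = -2998/2415 (r = -14990/12075 = -14990*1/12075 = -2998/2415 ≈ -1.2414)
y(s) = 6200 - s (y(s) = 100*62 - s = 6200 - s)
y(v(6))/r = (6200 - 1*13/3)/(-2998/2415) = (6200 - 13/3)*(-2415/2998) = (18587/3)*(-2415/2998) = -14962535/2998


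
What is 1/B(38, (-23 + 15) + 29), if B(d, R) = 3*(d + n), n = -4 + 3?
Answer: 1/111 ≈ 0.0090090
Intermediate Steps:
n = -1
B(d, R) = -3 + 3*d (B(d, R) = 3*(d - 1) = 3*(-1 + d) = -3 + 3*d)
1/B(38, (-23 + 15) + 29) = 1/(-3 + 3*38) = 1/(-3 + 114) = 1/111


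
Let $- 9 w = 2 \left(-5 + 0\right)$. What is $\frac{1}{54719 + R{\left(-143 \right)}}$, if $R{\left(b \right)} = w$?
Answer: $\frac{9}{492481} \approx 1.8275 \cdot 10^{-5}$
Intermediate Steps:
$w = \frac{10}{9}$ ($w = - \frac{2 \left(-5 + 0\right)}{9} = - \frac{2 \left(-5\right)}{9} = \left(- \frac{1}{9}\right) \left(-10\right) = \frac{10}{9} \approx 1.1111$)
$R{\left(b \right)} = \frac{10}{9}$
$\frac{1}{54719 + R{\left(-143 \right)}} = \frac{1}{54719 + \frac{10}{9}} = \frac{1}{\frac{492481}{9}} = \frac{9}{492481}$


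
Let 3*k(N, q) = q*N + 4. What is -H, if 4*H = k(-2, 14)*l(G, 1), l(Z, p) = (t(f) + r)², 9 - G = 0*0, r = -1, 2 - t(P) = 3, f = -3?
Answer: 8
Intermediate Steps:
t(P) = -1 (t(P) = 2 - 1*3 = 2 - 3 = -1)
k(N, q) = 4/3 + N*q/3 (k(N, q) = (q*N + 4)/3 = (N*q + 4)/3 = (4 + N*q)/3 = 4/3 + N*q/3)
G = 9 (G = 9 - 0*0 = 9 - 1*0 = 9 + 0 = 9)
l(Z, p) = 4 (l(Z, p) = (-1 - 1)² = (-2)² = 4)
H = -8 (H = ((4/3 + (⅓)*(-2)*14)*4)/4 = ((4/3 - 28/3)*4)/4 = (-8*4)/4 = (¼)*(-32) = -8)
-H = -1*(-8) = 8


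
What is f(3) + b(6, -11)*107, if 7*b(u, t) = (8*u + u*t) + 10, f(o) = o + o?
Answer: -814/7 ≈ -116.29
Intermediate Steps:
f(o) = 2*o
b(u, t) = 10/7 + 8*u/7 + t*u/7 (b(u, t) = ((8*u + u*t) + 10)/7 = ((8*u + t*u) + 10)/7 = (10 + 8*u + t*u)/7 = 10/7 + 8*u/7 + t*u/7)
f(3) + b(6, -11)*107 = 2*3 + (10/7 + (8/7)*6 + (⅐)*(-11)*6)*107 = 6 + (10/7 + 48/7 - 66/7)*107 = 6 - 8/7*107 = 6 - 856/7 = -814/7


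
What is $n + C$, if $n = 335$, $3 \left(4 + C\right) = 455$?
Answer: $\frac{1448}{3} \approx 482.67$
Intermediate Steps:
$C = \frac{443}{3}$ ($C = -4 + \frac{1}{3} \cdot 455 = -4 + \frac{455}{3} = \frac{443}{3} \approx 147.67$)
$n + C = 335 + \frac{443}{3} = \frac{1448}{3}$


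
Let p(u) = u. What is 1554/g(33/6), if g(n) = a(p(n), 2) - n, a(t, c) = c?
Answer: -444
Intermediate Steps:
g(n) = 2 - n
1554/g(33/6) = 1554/(2 - 33/6) = 1554/(2 - 1*11/2) = 1554/(2 - 11/2) = 1554/(-7/2) = 1554*(-2/7) = -444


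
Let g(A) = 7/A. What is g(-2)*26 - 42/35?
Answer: -461/5 ≈ -92.200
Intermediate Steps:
g(-2)*26 - 42/35 = (7/(-2))*26 - 42/35 = (7*(-½))*26 - 42*1/35 = -7/2*26 - 6/5 = -91 - 6/5 = -461/5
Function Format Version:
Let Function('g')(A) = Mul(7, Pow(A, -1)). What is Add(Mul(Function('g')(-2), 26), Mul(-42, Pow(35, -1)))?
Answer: Rational(-461, 5) ≈ -92.200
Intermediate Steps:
Add(Mul(Function('g')(-2), 26), Mul(-42, Pow(35, -1))) = Add(Mul(Mul(7, Pow(-2, -1)), 26), Mul(-42, Pow(35, -1))) = Add(Mul(Mul(7, Rational(-1, 2)), 26), Mul(-42, Rational(1, 35))) = Add(Mul(Rational(-7, 2), 26), Rational(-6, 5)) = Add(-91, Rational(-6, 5)) = Rational(-461, 5)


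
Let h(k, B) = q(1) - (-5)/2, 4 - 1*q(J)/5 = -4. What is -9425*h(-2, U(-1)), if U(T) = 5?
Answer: -801125/2 ≈ -4.0056e+5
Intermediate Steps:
q(J) = 40 (q(J) = 20 - 5*(-4) = 20 + 20 = 40)
h(k, B) = 85/2 (h(k, B) = 40 - (-5)/2 = 40 - 1*(-5/2) = 40 + 5/2 = 85/2)
-9425*h(-2, U(-1)) = -9425*85/2 = -801125/2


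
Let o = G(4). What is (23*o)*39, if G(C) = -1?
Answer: -897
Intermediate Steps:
o = -1
(23*o)*39 = (23*(-1))*39 = -23*39 = -897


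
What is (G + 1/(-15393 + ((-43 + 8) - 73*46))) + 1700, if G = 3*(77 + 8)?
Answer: 36726629/18786 ≈ 1955.0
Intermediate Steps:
G = 255 (G = 3*85 = 255)
(G + 1/(-15393 + ((-43 + 8) - 73*46))) + 1700 = (255 + 1/(-15393 + ((-43 + 8) - 73*46))) + 1700 = (255 + 1/(-15393 + (-35 - 3358))) + 1700 = (255 + 1/(-15393 - 3393)) + 1700 = (255 + 1/(-18786)) + 1700 = (255 - 1/18786) + 1700 = 4790429/18786 + 1700 = 36726629/18786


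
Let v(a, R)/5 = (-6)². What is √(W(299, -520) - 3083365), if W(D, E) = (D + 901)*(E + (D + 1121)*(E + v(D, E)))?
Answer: I*√583067365 ≈ 24147.0*I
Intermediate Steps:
v(a, R) = 180 (v(a, R) = 5*(-6)² = 5*36 = 180)
W(D, E) = (901 + D)*(E + (180 + E)*(1121 + D)) (W(D, E) = (D + 901)*(E + (D + 1121)*(E + 180)) = (901 + D)*(E + (1121 + D)*(180 + E)) = (901 + D)*(E + (180 + E)*(1121 + D)))
√(W(299, -520) - 3083365) = √((181803780 + 180*299² + 363960*299 + 1010922*(-520) - 520*299² + 2023*299*(-520)) - 3083365) = √((181803780 + 180*89401 + 108824040 - 525679440 - 520*89401 - 314536040) - 3083365) = √((181803780 + 16092180 + 108824040 - 525679440 - 46488520 - 314536040) - 3083365) = √(-579984000 - 3083365) = √(-583067365) = I*√583067365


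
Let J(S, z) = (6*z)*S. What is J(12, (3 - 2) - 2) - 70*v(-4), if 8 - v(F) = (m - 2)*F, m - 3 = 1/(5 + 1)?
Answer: -2876/3 ≈ -958.67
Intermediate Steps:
m = 19/6 (m = 3 + 1/(5 + 1) = 3 + 1/6 = 3 + ⅙ = 19/6 ≈ 3.1667)
v(F) = 8 - 7*F/6 (v(F) = 8 - (19/6 - 2)*F = 8 - 7*F/6)
J(S, z) = 6*S*z
J(12, (3 - 2) - 2) - 70*v(-4) = 6*12*((3 - 2) - 2) - 70*(8 - 7/6*(-4)) = 6*12*(1 - 2) - 70*(8 + 14/3) = 6*12*(-1) - 70*38/3 = -72 - 2660/3 = -2876/3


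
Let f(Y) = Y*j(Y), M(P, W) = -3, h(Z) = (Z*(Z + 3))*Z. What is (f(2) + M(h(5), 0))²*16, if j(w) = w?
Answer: 16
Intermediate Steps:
h(Z) = Z²*(3 + Z) (h(Z) = (Z*(3 + Z))*Z = Z²*(3 + Z))
f(Y) = Y² (f(Y) = Y*Y = Y²)
(f(2) + M(h(5), 0))²*16 = (2² - 3)²*16 = (4 - 3)²*16 = 1²*16 = 1*16 = 16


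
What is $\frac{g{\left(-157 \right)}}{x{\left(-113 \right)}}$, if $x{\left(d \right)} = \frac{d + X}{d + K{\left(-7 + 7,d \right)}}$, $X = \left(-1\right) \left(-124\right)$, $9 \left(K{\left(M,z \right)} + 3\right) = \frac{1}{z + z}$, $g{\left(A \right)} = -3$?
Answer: $\frac{235945}{7458} \approx 31.637$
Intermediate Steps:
$K{\left(M,z \right)} = -3 + \frac{1}{18 z}$ ($K{\left(M,z \right)} = -3 + \frac{1}{9 \left(z + z\right)} = -3 + \frac{1}{9 \cdot 2 z} = -3 + \frac{\frac{1}{2} \frac{1}{z}}{9} = -3 + \frac{1}{18 z}$)
$X = 124$
$x{\left(d \right)} = \frac{124 + d}{-3 + d + \frac{1}{18 d}}$ ($x{\left(d \right)} = \frac{d + 124}{d - \left(3 - \frac{1}{18 d}\right)} = \frac{124 + d}{-3 + d + \frac{1}{18 d}}$)
$\frac{g{\left(-157 \right)}}{x{\left(-113 \right)}} = - \frac{3}{18 \left(-113\right) \frac{1}{1 + 18 \left(-113\right) \left(-3 - 113\right)} \left(124 - 113\right)} = - \frac{3}{18 \left(-113\right) \frac{1}{1 + 18 \left(-113\right) \left(-116\right)} 11} = - \frac{3}{18 \left(-113\right) \frac{1}{1 + 235944} \cdot 11} = - \frac{3}{18 \left(-113\right) \frac{1}{235945} \cdot 11} = - \frac{3}{- \frac{22374}{235945}} = \left(-3\right) \left(- \frac{235945}{22374}\right) = \frac{235945}{7458}$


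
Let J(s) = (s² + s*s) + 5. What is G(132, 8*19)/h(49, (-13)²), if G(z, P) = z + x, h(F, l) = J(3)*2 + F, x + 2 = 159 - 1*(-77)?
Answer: 366/95 ≈ 3.8526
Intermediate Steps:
x = 234 (x = -2 + (159 - 1*(-77)) = -2 + (159 + 77) = -2 + 236 = 234)
J(s) = 5 + 2*s² (J(s) = (s² + s²) + 5 = 2*s² + 5 = 5 + 2*s²)
h(F, l) = 46 + F (h(F, l) = (5 + 2*3²)*2 + F = (5 + 2*9)*2 + F = (5 + 18)*2 + F = 23*2 + F = 46 + F)
G(z, P) = 234 + z (G(z, P) = z + 234 = 234 + z)
G(132, 8*19)/h(49, (-13)²) = (234 + 132)/(46 + 49) = 366/95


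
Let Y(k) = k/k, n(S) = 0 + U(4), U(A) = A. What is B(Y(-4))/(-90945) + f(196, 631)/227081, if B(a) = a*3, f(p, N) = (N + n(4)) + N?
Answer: 38151709/6883960515 ≈ 0.0055421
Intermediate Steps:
n(S) = 4 (n(S) = 0 + 4 = 4)
Y(k) = 1
f(p, N) = 4 + 2*N (f(p, N) = (N + 4) + N = (4 + N) + N = 4 + 2*N)
B(a) = 3*a
B(Y(-4))/(-90945) + f(196, 631)/227081 = (3*1)/(-90945) + (4 + 2*631)/227081 = 3*(-1/90945) + (4 + 1262)*(1/227081) = -1/30315 + 1266*(1/227081) = -1/30315 + 1266/227081 = 38151709/6883960515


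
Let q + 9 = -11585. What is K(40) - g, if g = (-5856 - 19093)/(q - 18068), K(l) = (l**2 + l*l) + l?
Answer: 96079931/29662 ≈ 3239.2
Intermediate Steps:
q = -11594 (q = -9 - 11585 = -11594)
K(l) = l + 2*l**2 (K(l) = (l**2 + l**2) + l = 2*l**2 + l = l + 2*l**2)
g = 24949/29662 (g = (-5856 - 19093)/(-11594 - 18068) = -24949/(-29662) = -24949*(-1/29662) = 24949/29662 ≈ 0.84111)
K(40) - g = 40*(1 + 2*40) - 1*24949/29662 = 40*(1 + 80) - 24949/29662 = 40*81 - 24949/29662 = 3240 - 24949/29662 = 96079931/29662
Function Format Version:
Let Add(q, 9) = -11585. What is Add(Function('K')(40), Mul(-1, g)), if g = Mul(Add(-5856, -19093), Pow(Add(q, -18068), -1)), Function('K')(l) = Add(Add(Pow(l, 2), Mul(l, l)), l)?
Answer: Rational(96079931, 29662) ≈ 3239.2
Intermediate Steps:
q = -11594 (q = Add(-9, -11585) = -11594)
Function('K')(l) = Add(l, Mul(2, Pow(l, 2))) (Function('K')(l) = Add(Add(Pow(l, 2), Pow(l, 2)), l) = Add(Mul(2, Pow(l, 2)), l) = Add(l, Mul(2, Pow(l, 2))))
g = Rational(24949, 29662) (g = Mul(Add(-5856, -19093), Pow(Add(-11594, -18068), -1)) = Mul(-24949, Pow(-29662, -1)) = Mul(-24949, Rational(-1, 29662)) = Rational(24949, 29662) ≈ 0.84111)
Add(Function('K')(40), Mul(-1, g)) = Add(Mul(40, Add(1, Mul(2, 40))), Mul(-1, Rational(24949, 29662))) = Add(Mul(40, Add(1, 80)), Rational(-24949, 29662)) = Add(Mul(40, 81), Rational(-24949, 29662)) = Add(3240, Rational(-24949, 29662)) = Rational(96079931, 29662)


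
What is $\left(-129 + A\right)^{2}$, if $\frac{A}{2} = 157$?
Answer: $34225$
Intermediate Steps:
$A = 314$ ($A = 2 \cdot 157 = 314$)
$\left(-129 + A\right)^{2} = \left(-129 + 314\right)^{2} = 185^{2} = 34225$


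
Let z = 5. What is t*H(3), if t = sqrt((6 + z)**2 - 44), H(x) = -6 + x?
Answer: -3*sqrt(77) ≈ -26.325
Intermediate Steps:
t = sqrt(77) (t = sqrt((6 + 5)**2 - 44) = sqrt(11**2 - 44) = sqrt(121 - 44) = sqrt(77) ≈ 8.7750)
t*H(3) = sqrt(77)*(-6 + 3) = sqrt(77)*(-3) = -3*sqrt(77)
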